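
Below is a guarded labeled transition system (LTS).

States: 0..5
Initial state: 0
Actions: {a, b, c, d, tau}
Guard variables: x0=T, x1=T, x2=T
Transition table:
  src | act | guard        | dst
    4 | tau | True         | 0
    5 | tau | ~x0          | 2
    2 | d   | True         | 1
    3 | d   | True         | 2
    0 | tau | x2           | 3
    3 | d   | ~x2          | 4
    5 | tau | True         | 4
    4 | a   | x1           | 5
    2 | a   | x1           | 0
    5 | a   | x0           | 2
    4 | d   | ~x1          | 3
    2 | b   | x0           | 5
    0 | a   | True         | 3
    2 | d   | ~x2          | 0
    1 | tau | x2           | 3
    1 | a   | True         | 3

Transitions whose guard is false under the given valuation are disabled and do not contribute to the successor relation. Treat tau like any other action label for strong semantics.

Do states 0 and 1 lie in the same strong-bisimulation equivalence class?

Answer: BISIMILAR

Working:
Compute ~ classes (split until stable):
  π0 = {{0,1,2,3,4,5}}
  π1 = {{0,1,4,5},{2},{3}}
  π2 = {{0,1},{2},{3},{4},{5}}
Fixed point at round 3; 5 class(es).
class of 0: {0,1}; class of 1: {0,1}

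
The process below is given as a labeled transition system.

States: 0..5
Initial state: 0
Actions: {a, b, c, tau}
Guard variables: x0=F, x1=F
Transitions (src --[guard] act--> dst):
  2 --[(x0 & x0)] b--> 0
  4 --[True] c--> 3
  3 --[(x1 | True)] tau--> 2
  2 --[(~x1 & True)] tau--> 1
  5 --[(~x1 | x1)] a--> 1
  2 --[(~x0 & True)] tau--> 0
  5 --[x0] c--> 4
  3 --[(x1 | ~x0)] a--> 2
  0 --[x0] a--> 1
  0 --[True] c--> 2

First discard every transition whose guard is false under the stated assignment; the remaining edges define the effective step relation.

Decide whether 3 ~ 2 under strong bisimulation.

Compute ~ classes (split until stable):
  P[0] = {{0,1,2,3,4,5}}
  P[1] = {{0,4},{1},{2},{3},{5}}
  P[2] = {{0},{1},{2},{3},{4},{5}}
stable after 3 split(s): 6 block(s)
class of 3: {3}; class of 2: {2}

Answer: NOT BISIMILAR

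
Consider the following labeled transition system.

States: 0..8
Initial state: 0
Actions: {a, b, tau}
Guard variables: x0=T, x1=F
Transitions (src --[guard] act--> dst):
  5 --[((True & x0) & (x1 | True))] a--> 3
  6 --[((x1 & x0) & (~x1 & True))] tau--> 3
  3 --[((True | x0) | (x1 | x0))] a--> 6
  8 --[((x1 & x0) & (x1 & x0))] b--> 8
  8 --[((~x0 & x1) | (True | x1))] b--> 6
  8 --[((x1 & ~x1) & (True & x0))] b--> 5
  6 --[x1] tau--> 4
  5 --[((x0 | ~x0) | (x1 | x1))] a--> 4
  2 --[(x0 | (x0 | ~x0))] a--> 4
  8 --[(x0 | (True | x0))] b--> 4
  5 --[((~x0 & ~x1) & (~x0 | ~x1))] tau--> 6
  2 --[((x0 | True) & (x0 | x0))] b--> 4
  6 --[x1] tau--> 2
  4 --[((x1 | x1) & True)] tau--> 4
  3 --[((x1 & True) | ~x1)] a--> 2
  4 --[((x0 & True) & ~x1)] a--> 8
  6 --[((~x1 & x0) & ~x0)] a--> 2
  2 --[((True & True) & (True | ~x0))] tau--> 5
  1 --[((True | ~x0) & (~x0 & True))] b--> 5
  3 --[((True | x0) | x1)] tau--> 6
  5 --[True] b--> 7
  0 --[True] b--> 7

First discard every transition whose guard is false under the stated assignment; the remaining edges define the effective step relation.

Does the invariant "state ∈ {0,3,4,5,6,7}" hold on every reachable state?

Inv-set: {0,3,4,5,6,7}
Reachable = {0,7}
  0: ✓
  7: ✓

Answer: INVARIANT HOLDS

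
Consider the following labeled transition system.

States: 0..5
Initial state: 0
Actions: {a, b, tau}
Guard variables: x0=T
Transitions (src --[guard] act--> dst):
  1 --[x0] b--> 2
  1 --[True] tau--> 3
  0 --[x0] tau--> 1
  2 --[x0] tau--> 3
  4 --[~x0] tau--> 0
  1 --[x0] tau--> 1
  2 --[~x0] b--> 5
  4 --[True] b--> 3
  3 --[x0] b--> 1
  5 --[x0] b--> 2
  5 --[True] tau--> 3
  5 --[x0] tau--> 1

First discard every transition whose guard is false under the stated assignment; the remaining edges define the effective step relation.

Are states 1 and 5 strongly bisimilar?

Refine partition for ~:
  π0 = {{0,1,2,3,4,5}}
  π1 = {{0,2},{1,5},{3,4}}
  π2 = {{0},{1,5},{2},{3},{4}}
stable after 3 split(s): 5 block(s)
class of 1: {1,5}; class of 5: {1,5}

Answer: BISIMILAR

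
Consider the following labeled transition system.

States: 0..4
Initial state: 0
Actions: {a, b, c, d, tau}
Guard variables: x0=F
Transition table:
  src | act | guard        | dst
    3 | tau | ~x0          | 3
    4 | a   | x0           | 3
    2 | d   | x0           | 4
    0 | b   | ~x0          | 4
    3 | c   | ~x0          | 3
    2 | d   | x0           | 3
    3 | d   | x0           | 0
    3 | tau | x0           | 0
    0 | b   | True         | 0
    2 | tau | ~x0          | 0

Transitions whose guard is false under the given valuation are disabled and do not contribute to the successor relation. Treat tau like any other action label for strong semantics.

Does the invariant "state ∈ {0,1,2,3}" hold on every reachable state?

Answer: INVARIANT VIOLATED at state 4

Analysis:
Allowed set {0,1,2,3}
R = {0,4}
  0: ✓
  4: VIOLATES
witness against invariant: b → 4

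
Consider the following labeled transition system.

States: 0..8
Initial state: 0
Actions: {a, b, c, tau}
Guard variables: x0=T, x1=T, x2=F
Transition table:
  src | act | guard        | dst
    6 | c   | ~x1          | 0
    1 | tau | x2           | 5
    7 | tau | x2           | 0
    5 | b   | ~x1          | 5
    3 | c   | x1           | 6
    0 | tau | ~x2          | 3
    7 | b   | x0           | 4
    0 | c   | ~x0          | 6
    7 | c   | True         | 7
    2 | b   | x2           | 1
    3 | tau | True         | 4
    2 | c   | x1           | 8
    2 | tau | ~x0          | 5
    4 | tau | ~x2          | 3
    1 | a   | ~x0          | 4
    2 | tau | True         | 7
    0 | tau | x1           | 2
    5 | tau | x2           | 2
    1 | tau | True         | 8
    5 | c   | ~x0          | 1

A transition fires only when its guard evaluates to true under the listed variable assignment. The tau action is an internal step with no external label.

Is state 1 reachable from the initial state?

Guard filter leaves 10 enabled edge(s).
Layer 0: {0}
Layer 1: {2,3}  cumulative {0,2,3}
Layer 2: {4,6,7,8}  cumulative {0,2,3,4,6,7,8}
Reach set: {0,2,3,4,6,7,8}

Answer: UNREACHABLE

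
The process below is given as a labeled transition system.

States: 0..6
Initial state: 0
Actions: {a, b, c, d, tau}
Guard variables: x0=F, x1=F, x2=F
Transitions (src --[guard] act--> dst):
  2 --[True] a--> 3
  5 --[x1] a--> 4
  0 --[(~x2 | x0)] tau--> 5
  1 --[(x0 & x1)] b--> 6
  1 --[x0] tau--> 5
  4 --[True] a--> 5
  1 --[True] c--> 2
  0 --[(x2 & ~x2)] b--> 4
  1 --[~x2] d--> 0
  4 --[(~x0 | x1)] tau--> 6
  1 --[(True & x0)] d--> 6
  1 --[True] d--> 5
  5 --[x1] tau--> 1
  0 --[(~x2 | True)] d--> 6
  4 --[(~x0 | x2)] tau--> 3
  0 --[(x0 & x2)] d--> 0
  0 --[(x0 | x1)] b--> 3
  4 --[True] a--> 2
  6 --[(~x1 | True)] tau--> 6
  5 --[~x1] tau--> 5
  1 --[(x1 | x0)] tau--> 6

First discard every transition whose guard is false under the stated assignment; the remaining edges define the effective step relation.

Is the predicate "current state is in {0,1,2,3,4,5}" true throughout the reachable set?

Safe = {0,1,2,3,4,5}
R = {0,5,6}
  0: safe
  5: safe
  6: ✗ unsafe
counterexample path to 6: d

Answer: INVARIANT VIOLATED at state 6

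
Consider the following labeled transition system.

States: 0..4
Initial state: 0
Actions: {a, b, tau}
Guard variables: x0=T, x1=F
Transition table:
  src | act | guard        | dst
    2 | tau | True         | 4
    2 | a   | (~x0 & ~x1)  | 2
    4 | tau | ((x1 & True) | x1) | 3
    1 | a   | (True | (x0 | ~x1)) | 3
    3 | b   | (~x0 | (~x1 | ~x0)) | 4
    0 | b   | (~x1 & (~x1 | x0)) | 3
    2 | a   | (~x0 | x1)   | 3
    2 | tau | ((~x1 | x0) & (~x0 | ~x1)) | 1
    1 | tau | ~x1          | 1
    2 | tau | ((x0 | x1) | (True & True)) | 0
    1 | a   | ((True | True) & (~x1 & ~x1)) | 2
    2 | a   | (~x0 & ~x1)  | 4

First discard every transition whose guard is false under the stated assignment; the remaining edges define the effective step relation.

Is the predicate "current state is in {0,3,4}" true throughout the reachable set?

Safe = {0,3,4}
Reach set: {0,3,4}
  0: ok
  3: ok
  4: ok

Answer: INVARIANT HOLDS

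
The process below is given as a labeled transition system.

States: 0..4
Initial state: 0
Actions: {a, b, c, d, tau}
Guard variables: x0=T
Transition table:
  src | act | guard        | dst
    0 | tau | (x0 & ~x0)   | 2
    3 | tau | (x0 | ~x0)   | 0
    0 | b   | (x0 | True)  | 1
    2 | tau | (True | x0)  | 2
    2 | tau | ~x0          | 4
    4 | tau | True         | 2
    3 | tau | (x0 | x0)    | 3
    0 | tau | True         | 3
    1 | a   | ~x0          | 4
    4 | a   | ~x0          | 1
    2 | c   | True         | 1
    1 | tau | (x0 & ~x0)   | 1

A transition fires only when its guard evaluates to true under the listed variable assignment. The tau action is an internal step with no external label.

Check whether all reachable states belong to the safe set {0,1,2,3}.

Safe = {0,1,2,3}
Reach set: {0,1,3}
  0: ✓
  1: ✓
  3: ✓

Answer: INVARIANT HOLDS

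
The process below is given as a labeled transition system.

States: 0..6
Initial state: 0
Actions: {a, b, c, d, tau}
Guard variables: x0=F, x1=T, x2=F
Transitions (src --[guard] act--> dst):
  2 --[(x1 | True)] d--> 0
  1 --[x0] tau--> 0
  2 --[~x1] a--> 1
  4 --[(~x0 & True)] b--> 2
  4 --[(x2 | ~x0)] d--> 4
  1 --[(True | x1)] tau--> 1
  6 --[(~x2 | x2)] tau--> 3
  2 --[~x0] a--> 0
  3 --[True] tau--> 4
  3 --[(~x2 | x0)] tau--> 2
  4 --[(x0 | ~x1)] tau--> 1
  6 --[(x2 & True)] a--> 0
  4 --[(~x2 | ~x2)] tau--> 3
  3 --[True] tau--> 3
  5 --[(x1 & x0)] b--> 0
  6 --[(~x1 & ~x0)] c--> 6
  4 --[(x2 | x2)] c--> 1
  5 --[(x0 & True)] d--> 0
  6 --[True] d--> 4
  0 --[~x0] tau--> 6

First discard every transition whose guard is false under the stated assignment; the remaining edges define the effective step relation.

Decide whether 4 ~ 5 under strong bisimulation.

Answer: NOT BISIMILAR

Working:
Refine partition for ~:
  P[0] = {{0,1,2,3,4,5,6}}
  P[1] = {{0,1,3},{2},{4},{5},{6}}
  P[2] = {{0},{1},{2},{3},{4},{5},{6}}
7 equivalence class(es) (converged in 3)
[4]={4}  [5]={5}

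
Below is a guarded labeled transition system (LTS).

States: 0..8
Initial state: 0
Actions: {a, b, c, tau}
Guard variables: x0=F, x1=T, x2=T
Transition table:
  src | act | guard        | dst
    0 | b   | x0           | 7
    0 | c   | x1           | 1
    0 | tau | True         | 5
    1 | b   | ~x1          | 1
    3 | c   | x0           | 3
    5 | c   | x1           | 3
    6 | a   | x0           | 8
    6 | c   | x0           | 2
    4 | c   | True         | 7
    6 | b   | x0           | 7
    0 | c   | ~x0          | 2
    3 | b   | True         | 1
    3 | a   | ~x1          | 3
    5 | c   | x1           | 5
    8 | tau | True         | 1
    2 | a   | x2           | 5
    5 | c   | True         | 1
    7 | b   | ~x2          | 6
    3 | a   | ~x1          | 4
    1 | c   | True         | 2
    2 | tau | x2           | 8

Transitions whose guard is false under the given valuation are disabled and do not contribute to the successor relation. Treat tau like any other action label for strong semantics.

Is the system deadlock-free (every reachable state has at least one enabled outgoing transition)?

Answer: DEADLOCK-FREE

Trace:
Reachable = {0,1,2,3,5,8}
  0: c→1  c→2  tau→5  [deg 3]
  1: c→2  [deg 1]
  2: a→5  tau→8  [deg 2]
  3: b→1  [deg 1]
  5: c→1  c→3  c→5  [deg 3]
  8: tau→1  [deg 1]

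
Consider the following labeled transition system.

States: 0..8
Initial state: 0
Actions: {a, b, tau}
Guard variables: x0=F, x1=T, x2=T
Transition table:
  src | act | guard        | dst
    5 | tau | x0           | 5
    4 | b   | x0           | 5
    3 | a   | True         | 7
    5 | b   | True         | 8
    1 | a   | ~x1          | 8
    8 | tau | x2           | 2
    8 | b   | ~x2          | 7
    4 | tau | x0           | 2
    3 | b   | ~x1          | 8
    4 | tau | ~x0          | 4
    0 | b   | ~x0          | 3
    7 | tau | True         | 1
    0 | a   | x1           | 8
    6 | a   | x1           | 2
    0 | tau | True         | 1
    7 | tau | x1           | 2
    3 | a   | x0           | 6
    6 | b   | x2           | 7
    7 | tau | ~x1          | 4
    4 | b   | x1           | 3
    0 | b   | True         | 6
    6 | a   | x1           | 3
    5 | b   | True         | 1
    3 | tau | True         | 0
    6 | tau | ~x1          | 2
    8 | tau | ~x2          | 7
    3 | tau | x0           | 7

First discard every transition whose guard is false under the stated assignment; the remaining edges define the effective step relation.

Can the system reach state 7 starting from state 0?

Answer: REACHABLE

Working:
16 transition(s) survive guard evaluation.
depth 0: {0}
depth 1: {1,3,6,8}  total {0,1,3,6,8}
depth 2: {2,7}  total {0,1,2,3,6,7,8}
Reachable = {0,1,2,3,6,7,8}
trace reaching 7: b·a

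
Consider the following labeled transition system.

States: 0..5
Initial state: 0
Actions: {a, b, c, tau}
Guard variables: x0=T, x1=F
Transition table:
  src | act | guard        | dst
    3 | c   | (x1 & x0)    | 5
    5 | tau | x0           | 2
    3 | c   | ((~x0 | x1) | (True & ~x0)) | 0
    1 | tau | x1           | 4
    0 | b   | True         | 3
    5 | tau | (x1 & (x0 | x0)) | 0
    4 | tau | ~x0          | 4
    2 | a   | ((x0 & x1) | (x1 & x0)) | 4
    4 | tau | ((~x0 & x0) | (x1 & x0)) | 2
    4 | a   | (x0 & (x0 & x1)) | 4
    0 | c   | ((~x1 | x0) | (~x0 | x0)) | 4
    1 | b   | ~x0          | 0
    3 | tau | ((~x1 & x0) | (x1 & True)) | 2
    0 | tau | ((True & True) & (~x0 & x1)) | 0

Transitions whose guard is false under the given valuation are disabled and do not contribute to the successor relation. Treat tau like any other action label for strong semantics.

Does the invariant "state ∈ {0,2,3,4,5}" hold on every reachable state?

Answer: INVARIANT HOLDS

Analysis:
Allowed set {0,2,3,4,5}
R = {0,2,3,4}
  0: ok
  2: ok
  3: ok
  4: ok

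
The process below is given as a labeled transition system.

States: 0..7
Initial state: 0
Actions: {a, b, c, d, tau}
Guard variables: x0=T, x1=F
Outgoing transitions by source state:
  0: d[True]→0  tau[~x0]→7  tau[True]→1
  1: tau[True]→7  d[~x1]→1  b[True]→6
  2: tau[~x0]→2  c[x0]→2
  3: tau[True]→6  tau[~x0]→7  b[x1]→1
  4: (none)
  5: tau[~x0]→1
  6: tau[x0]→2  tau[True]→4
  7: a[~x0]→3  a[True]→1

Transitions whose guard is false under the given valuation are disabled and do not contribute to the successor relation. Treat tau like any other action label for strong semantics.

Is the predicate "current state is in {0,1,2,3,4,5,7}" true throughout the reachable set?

Answer: INVARIANT VIOLATED at state 6

Trace:
Allowed set {0,1,2,3,4,5,7}
Reach set: {0,1,2,4,6,7}
  0: ok
  1: ok
  2: ok
  4: ok
  6: VIOLATES
  7: ok
witness against invariant: tau·b → 6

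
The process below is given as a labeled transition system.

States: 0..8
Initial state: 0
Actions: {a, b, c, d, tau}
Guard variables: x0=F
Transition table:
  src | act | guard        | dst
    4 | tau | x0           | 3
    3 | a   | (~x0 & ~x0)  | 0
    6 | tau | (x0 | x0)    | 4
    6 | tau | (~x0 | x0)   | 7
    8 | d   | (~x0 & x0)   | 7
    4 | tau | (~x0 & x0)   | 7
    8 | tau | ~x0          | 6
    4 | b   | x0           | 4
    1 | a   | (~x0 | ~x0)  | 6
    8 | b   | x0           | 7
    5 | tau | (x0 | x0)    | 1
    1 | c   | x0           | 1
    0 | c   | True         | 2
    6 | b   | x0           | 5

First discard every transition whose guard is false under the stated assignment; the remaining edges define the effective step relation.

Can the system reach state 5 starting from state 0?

5 transition(s) survive guard evaluation.
L0 = {0}
L1 = {2}  cumulative {0,2}
Reach set: {0,2}

Answer: UNREACHABLE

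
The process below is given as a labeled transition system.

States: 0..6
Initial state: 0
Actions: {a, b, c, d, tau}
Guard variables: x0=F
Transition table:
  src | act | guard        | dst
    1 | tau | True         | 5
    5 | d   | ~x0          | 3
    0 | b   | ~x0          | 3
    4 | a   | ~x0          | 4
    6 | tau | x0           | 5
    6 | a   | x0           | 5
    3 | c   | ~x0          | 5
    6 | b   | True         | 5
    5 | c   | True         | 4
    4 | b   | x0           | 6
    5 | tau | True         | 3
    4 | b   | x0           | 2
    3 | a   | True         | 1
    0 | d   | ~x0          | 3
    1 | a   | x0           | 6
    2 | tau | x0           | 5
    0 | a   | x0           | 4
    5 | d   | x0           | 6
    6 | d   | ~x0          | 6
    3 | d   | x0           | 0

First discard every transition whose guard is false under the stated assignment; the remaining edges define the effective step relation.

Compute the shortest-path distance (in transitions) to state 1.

Layered search for 1:
  L0 = {0}
  L1 = {3}
  L2 = {1,5}
1 enters at depth 2; path b·a

Answer: 2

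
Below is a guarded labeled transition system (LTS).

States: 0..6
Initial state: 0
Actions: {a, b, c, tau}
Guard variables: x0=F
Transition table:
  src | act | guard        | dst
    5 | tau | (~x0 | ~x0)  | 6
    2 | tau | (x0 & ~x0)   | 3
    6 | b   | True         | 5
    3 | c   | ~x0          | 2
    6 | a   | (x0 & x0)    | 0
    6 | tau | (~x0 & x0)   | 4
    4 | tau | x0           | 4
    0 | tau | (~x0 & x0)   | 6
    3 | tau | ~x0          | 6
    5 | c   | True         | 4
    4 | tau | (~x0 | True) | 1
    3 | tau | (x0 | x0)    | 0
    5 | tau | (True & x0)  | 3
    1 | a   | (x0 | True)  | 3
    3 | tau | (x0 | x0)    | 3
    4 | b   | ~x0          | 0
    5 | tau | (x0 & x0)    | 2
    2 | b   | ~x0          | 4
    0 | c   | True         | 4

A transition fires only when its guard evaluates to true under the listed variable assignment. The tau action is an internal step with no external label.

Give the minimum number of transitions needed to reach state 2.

BFS to 2:
  Layer 0: {0}
  Layer 1: {4}
  Layer 2: {1}
  Layer 3: {3}
  Layer 4: {2,6}
2 enters at depth 4; path c·tau·a·c

Answer: 4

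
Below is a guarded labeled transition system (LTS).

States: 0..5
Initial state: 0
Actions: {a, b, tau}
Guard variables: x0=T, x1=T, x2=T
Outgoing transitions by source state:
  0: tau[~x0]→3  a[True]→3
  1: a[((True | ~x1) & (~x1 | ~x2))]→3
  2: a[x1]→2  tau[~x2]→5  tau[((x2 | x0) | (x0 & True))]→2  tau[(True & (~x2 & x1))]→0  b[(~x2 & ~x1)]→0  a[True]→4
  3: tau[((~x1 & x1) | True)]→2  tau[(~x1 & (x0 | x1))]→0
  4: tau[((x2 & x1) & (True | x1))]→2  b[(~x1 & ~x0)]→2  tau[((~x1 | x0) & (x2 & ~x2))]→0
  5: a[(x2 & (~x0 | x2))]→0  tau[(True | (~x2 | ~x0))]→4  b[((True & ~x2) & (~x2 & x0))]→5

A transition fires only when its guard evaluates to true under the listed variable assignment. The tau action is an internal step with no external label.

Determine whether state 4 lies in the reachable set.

Guard filter leaves 8 enabled edge(s).
L0 = {0}
L1 = {3}  cumulative {0,3}
L2 = {2}  cumulative {0,2,3}
L3 = {4}  cumulative {0,2,3,4}
Reachable = {0,2,3,4}
Path to 4: a·tau·a

Answer: REACHABLE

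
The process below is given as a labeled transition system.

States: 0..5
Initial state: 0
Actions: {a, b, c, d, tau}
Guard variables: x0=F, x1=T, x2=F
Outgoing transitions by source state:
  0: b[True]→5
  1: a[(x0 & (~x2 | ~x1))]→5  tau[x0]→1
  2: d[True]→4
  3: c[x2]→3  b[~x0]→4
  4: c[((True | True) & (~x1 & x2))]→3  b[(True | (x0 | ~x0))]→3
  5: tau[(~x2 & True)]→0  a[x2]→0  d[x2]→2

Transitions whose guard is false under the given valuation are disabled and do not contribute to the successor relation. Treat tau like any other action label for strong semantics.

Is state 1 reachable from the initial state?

Answer: UNREACHABLE

Analysis:
Guard filter leaves 5 enabled edge(s).
depth 0: {0}
depth 1: {5}  now seen {0,5}
R = {0,5}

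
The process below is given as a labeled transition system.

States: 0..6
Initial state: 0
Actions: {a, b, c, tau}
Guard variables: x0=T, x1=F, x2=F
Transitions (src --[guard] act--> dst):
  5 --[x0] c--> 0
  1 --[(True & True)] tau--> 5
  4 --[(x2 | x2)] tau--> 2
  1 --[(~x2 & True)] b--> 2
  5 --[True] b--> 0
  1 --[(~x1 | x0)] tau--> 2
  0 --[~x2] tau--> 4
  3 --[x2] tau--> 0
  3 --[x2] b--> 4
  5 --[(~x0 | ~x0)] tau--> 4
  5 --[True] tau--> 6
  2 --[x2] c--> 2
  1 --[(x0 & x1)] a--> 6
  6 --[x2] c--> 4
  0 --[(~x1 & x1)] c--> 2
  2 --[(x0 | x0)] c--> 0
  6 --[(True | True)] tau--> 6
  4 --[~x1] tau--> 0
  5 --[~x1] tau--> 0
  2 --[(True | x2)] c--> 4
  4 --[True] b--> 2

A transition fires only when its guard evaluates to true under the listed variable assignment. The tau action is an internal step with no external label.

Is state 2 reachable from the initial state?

Answer: REACHABLE

Working:
After dropping false guards: 13 live edges.
depth 0: {0}
depth 1: {4}  now seen {0,4}
depth 2: {2}  now seen {0,2,4}
Reach set: {0,2,4}
witness 2: tau·b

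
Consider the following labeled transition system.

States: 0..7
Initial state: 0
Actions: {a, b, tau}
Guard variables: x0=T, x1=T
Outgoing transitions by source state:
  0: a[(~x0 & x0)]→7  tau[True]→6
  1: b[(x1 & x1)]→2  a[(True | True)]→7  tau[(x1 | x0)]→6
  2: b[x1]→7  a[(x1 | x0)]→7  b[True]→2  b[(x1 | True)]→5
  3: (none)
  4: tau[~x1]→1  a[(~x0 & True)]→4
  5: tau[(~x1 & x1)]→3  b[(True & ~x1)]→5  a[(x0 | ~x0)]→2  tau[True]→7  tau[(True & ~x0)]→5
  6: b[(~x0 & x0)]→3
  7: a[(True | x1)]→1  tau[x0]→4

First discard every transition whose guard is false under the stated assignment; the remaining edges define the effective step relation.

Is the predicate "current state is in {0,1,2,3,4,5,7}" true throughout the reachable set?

Answer: INVARIANT VIOLATED at state 6

Working:
Inv-set: {0,1,2,3,4,5,7}
Reachable = {0,6}
  0: ok
  6: VIOLATES
counterexample path to 6: tau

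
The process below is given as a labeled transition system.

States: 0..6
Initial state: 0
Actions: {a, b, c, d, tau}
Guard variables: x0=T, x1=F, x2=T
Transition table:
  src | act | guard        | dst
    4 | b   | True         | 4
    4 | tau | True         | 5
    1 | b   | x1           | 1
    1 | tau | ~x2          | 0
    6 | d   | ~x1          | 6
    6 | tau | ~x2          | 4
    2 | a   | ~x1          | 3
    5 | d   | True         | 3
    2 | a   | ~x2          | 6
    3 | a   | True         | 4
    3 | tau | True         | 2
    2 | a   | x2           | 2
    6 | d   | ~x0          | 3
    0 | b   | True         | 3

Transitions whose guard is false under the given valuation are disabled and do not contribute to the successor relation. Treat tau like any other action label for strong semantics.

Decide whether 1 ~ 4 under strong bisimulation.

Bisimulation quotient by refinement:
  P[0] = {{0,1,2,3,4,5,6}}
  P[1] = {{0},{1},{2},{3},{4},{5,6}}
  P[2] = {{0},{1},{2},{3},{4},{5},{6}}
stable after 3 split(s): 7 block(s)
class of 1: {1}; class of 4: {4}

Answer: NOT BISIMILAR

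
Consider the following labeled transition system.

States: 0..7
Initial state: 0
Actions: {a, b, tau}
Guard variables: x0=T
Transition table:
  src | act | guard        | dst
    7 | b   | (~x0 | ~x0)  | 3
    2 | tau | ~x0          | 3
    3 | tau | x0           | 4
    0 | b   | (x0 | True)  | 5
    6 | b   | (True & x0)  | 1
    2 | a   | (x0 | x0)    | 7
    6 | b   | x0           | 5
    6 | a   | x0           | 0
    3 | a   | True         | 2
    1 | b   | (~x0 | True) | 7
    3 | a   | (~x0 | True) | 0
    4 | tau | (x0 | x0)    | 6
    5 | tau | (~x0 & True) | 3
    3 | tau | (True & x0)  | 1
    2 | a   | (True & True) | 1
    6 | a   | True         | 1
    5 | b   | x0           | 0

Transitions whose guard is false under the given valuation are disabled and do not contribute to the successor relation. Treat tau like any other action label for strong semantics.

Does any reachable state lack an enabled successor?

Answer: DEADLOCK-FREE

Working:
R = {0,5}
  0: b→5  [deg 1]
  5: b→0  [deg 1]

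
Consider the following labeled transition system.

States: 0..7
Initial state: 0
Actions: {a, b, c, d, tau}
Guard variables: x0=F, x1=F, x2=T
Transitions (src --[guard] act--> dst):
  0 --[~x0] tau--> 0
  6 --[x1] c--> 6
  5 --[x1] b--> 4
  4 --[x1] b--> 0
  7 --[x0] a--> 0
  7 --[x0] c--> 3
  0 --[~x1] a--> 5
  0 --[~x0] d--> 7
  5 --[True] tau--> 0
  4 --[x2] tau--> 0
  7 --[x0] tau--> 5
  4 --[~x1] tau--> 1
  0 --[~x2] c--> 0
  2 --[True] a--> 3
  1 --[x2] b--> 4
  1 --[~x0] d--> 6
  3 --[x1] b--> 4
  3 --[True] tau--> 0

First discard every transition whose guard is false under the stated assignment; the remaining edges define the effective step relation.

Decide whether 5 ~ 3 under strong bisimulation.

Compute ~ classes (split until stable):
  P[0] = {{0,1,2,3,4,5,6,7}}
  P[1] = {{0},{1},{2},{3,4,5},{6,7}}
  P[2] = {{0},{1},{2},{3,5},{4},{6,7}}
6 equivalence class(es) (converged in 3)
[5]={3,5}  [3]={3,5}

Answer: BISIMILAR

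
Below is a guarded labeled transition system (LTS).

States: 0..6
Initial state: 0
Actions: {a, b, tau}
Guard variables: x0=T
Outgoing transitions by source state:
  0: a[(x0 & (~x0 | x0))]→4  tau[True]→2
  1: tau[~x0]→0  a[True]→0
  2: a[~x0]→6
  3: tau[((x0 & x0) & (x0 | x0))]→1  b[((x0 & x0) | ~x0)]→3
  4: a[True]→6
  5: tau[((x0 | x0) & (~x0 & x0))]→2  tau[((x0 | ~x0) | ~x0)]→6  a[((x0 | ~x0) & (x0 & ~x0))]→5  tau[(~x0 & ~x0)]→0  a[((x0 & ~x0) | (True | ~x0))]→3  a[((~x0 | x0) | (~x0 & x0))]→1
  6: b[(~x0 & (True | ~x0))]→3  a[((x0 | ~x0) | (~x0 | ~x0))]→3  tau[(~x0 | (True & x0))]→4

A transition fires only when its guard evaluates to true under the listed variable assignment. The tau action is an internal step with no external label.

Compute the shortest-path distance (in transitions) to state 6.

Breadth-first toward 6:
  L0 = {0}
  L1 = {2,4}
  L2 = {6}
6 enters at depth 2; path a·a

Answer: 2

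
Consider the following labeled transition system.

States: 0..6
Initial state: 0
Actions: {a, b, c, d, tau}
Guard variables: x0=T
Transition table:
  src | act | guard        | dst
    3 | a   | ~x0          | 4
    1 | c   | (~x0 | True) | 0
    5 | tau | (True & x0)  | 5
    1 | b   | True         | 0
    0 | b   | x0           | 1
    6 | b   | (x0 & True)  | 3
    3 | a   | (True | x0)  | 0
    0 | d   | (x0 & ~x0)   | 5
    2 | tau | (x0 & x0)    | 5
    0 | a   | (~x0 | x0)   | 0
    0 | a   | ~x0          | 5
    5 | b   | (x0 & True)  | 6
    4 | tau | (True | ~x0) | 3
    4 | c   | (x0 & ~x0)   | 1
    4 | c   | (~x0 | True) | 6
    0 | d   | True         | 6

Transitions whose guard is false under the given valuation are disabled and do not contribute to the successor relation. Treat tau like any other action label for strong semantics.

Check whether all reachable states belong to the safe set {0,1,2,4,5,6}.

Allowed set {0,1,2,4,5,6}
Reachable = {0,1,3,6}
  0: safe
  1: safe
  3: ✗ unsafe
  6: safe
counterexample path to 3: d·b

Answer: INVARIANT VIOLATED at state 3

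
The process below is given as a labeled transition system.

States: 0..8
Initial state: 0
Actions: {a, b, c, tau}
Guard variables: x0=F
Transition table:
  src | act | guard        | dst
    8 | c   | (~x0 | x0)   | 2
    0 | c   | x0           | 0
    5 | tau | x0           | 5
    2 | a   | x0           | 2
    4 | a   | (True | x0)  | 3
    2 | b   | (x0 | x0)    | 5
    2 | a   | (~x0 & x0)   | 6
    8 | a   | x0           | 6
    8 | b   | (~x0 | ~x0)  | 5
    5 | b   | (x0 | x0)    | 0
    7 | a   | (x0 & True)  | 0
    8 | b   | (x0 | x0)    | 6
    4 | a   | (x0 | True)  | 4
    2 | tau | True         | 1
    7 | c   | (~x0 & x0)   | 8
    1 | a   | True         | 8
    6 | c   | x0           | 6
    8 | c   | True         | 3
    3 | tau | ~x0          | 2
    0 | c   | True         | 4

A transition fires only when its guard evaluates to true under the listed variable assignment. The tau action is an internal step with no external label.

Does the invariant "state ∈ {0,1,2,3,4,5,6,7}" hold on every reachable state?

Answer: INVARIANT VIOLATED at state 8

Analysis:
Allowed set {0,1,2,3,4,5,6,7}
Reach set: {0,1,2,3,4,5,8}
  0: ok
  1: ok
  2: ok
  3: ok
  4: ok
  5: ok
  8: VIOLATES
counterexample path to 8: c·a·tau·tau·a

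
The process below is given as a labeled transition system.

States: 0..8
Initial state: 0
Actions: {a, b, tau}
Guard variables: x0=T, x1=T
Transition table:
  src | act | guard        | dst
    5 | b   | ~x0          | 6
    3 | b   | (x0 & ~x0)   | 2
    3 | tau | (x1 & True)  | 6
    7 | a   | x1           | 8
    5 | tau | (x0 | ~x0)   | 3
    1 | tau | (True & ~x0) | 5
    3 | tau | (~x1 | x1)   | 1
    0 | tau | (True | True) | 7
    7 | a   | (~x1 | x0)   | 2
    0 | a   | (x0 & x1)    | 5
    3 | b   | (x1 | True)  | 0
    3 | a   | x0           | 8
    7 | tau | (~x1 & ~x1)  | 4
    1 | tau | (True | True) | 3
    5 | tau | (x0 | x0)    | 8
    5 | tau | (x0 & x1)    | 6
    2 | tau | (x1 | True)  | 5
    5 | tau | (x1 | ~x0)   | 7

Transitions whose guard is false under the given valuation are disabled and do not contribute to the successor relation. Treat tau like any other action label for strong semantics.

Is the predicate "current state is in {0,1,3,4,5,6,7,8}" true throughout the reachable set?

Answer: INVARIANT VIOLATED at state 2

Analysis:
Inv-set: {0,1,3,4,5,6,7,8}
Reach set: {0,1,2,3,5,6,7,8}
  0: safe
  1: safe
  2: VIOLATES
  3: safe
  5: safe
  6: safe
  7: safe
  8: safe
witness against invariant: tau·a → 2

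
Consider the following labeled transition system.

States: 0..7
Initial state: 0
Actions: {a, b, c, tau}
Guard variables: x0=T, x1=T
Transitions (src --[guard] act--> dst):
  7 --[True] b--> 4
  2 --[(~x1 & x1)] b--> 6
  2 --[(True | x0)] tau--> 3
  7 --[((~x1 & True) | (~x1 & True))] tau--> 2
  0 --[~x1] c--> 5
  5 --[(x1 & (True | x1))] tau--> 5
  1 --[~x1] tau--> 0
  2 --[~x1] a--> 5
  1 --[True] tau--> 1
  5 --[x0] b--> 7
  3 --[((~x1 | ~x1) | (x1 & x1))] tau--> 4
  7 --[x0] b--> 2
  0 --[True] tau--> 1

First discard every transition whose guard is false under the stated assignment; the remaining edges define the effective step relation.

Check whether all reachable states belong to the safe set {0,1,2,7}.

Answer: INVARIANT HOLDS

Trace:
Safe = {0,1,2,7}
Reach set: {0,1}
  0: ✓
  1: ✓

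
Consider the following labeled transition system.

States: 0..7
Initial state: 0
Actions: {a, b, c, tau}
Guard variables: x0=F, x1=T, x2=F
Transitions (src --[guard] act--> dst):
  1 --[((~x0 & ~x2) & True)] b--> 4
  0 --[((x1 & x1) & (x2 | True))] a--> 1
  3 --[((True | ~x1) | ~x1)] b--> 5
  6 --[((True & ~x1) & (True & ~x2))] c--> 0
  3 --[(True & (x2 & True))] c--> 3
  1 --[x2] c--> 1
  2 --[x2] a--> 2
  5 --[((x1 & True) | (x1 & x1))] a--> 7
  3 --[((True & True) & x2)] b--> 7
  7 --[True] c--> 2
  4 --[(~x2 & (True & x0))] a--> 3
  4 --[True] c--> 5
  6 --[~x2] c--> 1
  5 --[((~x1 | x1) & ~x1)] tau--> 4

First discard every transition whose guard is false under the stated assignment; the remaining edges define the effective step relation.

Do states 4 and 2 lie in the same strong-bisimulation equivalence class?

Bisimulation quotient by refinement:
  round 0: {{0,1,2,3,4,5,6,7}}
  round 1: {{0,5},{1,3},{2},{4,6,7}}
  round 2: {{0},{1},{2},{3},{4},{5},{6},{7}}
8 equivalence class(es) (converged in 3)
class of 4: {4}; class of 2: {2}

Answer: NOT BISIMILAR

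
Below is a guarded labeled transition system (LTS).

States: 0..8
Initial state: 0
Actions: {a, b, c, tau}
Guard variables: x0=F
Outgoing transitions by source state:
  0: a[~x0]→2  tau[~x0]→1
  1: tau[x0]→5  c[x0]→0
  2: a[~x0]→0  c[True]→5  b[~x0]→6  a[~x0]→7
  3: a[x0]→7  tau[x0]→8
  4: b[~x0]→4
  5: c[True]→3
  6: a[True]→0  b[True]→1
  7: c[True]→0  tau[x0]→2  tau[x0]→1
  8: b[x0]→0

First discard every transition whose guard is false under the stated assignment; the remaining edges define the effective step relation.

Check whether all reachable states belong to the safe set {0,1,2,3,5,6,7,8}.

Answer: INVARIANT HOLDS

Working:
Safe = {0,1,2,3,5,6,7,8}
Reachable = {0,1,2,3,5,6,7}
  0: ✓
  1: ✓
  2: ✓
  3: ✓
  5: ✓
  6: ✓
  7: ✓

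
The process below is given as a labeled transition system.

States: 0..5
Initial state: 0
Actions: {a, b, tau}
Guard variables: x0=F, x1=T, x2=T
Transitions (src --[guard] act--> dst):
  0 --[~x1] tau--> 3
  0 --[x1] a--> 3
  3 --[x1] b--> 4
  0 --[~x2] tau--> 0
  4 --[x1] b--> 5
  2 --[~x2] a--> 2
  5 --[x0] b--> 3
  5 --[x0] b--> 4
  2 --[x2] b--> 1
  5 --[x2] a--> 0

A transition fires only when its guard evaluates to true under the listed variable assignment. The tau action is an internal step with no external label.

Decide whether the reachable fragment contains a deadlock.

Answer: DEADLOCK-FREE

Analysis:
Reach set: {0,3,4,5}
  0: a→3  [1 out]
  3: b→4  [1 out]
  4: b→5  [1 out]
  5: a→0  [1 out]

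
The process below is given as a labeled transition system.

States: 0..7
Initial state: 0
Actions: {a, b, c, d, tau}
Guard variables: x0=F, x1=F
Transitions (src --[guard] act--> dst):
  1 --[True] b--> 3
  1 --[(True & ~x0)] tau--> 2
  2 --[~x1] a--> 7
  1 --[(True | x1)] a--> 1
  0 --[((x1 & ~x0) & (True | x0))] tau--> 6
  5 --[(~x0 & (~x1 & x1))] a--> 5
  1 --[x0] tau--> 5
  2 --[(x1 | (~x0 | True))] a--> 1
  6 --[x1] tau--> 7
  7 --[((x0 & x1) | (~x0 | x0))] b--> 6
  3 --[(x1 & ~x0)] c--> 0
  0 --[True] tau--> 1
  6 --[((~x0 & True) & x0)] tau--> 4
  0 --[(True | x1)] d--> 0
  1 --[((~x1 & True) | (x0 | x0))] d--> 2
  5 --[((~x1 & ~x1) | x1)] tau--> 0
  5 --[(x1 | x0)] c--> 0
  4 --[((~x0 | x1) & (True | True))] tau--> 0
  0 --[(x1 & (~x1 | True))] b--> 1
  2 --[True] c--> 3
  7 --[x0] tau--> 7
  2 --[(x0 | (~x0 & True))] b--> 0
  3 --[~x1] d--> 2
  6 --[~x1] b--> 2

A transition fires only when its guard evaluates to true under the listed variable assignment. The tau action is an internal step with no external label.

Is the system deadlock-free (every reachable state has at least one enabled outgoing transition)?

Answer: DEADLOCK-FREE

Working:
Reach set: {0,1,2,3,6,7}
  0: d→0  tau→1  [2 out]
  1: a→1  b→3  d→2  tau→2  [4 out]
  2: a→1  a→7  b→0  c→3  [4 out]
  3: d→2  [1 out]
  6: b→2  [1 out]
  7: b→6  [1 out]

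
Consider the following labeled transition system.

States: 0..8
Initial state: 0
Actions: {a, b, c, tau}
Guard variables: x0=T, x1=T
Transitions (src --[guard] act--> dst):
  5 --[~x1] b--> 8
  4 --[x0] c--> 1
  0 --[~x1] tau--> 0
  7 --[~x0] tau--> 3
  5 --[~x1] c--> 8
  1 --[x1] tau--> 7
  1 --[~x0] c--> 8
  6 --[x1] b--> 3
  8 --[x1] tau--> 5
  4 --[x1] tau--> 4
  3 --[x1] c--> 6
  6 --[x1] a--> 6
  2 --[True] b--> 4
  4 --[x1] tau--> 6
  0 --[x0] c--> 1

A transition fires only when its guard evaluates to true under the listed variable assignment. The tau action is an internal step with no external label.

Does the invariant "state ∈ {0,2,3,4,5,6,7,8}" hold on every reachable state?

Safe = {0,2,3,4,5,6,7,8}
Reach set: {0,1,7}
  0: safe
  1: outside
  7: safe
witness against invariant: c → 1

Answer: INVARIANT VIOLATED at state 1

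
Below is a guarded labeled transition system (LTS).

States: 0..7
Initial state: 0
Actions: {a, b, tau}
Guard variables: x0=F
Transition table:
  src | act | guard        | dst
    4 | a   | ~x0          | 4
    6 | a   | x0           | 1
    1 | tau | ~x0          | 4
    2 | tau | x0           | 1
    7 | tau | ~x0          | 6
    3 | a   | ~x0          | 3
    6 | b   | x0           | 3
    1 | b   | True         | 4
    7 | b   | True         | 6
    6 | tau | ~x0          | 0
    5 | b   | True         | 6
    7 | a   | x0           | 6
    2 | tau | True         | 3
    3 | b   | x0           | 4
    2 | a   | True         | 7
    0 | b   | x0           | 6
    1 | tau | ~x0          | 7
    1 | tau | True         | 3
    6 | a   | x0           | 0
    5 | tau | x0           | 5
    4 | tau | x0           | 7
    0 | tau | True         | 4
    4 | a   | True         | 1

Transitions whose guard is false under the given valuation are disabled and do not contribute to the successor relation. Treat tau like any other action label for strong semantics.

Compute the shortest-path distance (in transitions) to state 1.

Answer: 2

Analysis:
Breadth-first toward 1:
  Layer 0: {0}
  Layer 1: {4}
  Layer 2: {1}
first hit 1 at d=2 via tau·a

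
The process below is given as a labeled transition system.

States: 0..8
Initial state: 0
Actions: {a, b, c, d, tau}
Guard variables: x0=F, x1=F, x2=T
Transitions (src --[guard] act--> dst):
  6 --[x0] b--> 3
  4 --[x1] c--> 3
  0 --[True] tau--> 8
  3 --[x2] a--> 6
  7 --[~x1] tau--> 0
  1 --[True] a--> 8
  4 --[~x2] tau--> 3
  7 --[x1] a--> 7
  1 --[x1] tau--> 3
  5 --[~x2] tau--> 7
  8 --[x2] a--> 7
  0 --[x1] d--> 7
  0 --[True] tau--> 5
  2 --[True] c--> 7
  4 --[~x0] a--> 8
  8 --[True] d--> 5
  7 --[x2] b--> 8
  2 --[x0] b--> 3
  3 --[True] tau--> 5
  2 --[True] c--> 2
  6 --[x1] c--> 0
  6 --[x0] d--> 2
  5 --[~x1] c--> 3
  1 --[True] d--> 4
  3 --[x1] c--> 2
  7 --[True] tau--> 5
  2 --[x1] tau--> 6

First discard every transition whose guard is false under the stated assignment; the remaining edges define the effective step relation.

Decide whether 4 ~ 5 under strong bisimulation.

Answer: NOT BISIMILAR

Analysis:
Bisimulation quotient by refinement:
  π0 = {{0,1,2,3,4,5,6,7,8}}
  π1 = {{0},{1,8},{2,5},{3},{4},{6},{7}}
  π2 = {{0},{1},{2},{3},{4},{5},{6},{7},{8}}
Fixed point at round 3; 9 class(es).
[4]={4}  [5]={5}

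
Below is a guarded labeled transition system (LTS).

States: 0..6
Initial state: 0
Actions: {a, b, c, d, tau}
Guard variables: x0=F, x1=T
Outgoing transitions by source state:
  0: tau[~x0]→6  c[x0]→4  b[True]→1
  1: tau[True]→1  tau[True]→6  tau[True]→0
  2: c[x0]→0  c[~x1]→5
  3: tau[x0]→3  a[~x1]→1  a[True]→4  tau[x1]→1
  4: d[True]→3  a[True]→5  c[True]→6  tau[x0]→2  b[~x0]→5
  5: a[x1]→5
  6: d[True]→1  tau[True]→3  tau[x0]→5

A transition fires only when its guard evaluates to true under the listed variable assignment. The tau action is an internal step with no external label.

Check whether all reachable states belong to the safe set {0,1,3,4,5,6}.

Answer: INVARIANT HOLDS

Trace:
Safe = {0,1,3,4,5,6}
R = {0,1,3,4,5,6}
  0: ✓
  1: ✓
  3: ✓
  4: ✓
  5: ✓
  6: ✓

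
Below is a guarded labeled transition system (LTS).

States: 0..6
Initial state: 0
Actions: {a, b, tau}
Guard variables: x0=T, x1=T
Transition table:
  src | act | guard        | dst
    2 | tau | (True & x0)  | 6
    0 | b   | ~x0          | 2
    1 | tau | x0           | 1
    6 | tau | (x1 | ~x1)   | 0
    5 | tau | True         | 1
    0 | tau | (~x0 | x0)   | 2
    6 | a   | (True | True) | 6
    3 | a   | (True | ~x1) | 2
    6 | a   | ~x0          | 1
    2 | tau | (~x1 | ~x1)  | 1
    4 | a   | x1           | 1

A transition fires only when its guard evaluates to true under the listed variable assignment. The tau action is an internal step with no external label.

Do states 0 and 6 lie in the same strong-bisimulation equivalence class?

Bisimulation quotient by refinement:
  π0 = {{0,1,2,3,4,5,6}}
  π1 = {{0,1,2,5},{3,4},{6}}
  π2 = {{0,1,5},{2},{3,4},{6}}
  π3 = {{0},{1,5},{2},{3},{4},{6}}
6 equivalence class(es) (converged in 4)
0∈{0}, 6∈{6}

Answer: NOT BISIMILAR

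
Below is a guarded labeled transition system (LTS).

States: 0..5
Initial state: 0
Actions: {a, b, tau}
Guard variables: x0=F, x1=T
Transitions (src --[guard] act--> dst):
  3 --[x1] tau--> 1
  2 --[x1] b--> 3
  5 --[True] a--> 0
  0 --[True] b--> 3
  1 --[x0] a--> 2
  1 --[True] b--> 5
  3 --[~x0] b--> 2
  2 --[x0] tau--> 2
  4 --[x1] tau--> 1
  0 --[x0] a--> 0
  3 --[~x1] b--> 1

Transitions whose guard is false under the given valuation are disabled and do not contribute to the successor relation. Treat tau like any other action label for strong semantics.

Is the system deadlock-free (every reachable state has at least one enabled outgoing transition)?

Answer: DEADLOCK-FREE

Working:
R = {0,1,2,3,5}
  0: b→3  [deg 1]
  1: b→5  [deg 1]
  2: b→3  [deg 1]
  3: b→2  tau→1  [deg 2]
  5: a→0  [deg 1]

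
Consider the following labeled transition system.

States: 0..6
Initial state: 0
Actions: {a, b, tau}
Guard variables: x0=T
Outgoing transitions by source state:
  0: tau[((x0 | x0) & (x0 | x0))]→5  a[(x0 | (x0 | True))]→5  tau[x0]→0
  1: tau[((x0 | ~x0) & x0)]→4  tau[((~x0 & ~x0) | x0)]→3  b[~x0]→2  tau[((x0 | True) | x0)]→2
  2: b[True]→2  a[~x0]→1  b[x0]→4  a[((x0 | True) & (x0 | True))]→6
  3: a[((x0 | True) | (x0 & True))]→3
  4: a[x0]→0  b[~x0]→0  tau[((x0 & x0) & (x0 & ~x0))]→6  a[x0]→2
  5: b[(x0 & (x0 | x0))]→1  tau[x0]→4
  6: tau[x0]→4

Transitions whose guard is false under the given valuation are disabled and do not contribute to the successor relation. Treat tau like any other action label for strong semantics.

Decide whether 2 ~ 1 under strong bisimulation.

Answer: NOT BISIMILAR

Trace:
Compute ~ classes (split until stable):
  round 0: {{0,1,2,3,4,5,6}}
  round 1: {{0},{1,6},{2},{3,4},{5}}
  round 2: {{0},{1},{2},{3},{4},{5},{6}}
Fixed point at round 3; 7 class(es).
class of 2: {2}; class of 1: {1}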